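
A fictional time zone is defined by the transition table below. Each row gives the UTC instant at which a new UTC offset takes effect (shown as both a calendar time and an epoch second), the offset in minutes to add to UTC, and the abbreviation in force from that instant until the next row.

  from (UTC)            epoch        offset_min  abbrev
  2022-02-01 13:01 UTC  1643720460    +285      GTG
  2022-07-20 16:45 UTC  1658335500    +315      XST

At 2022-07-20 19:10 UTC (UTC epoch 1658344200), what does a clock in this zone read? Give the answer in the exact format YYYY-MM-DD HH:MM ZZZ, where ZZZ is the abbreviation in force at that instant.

2022-07-21 00:25 XST

Query: 2022-07-20 19:10 UTC
Rule 2/2 (XST, +05:15): 2022-07-20 16:45 UTC ≤ query < +∞
19·60 + 10 + 315 = 1465 min
1465 = 1·1440 + 25; 25 = 0·60 + 25 → 00:25, 2022-07-20 + 1 day = 2022-07-21
→ 2022-07-21 00:25 XST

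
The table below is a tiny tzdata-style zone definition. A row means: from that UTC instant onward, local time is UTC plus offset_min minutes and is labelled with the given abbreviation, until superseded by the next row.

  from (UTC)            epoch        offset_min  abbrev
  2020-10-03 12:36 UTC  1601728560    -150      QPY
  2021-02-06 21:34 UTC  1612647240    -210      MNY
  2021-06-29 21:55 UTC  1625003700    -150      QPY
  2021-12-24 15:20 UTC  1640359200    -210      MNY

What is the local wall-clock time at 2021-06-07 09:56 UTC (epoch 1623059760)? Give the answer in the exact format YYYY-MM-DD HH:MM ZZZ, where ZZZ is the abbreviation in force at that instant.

2021-06-07 06:26 MNY

Query: 2021-06-07 09:56 UTC
Rule 2/4 (MNY, -03:30): 2021-02-06 21:34 UTC ≤ query < 2021-06-29 21:55 UTC
9·60 + 56 - 210 = 386 min
386 = 0·1440 + 386; 386 = 6·60 + 26 → 06:26, same day
→ 2021-06-07 06:26 MNY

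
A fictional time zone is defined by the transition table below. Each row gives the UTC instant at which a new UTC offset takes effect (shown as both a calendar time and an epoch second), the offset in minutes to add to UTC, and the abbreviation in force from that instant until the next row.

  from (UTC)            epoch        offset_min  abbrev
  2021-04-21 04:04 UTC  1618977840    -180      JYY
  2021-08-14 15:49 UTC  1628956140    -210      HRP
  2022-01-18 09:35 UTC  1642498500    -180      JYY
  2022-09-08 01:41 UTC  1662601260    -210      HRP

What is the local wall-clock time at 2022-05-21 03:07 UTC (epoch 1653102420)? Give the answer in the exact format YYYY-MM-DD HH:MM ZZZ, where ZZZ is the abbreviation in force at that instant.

2022-05-21 00:07 JYY

Query: 2022-05-21 03:07 UTC
Rule 3/4 (JYY, -03:00): 2022-01-18 09:35 UTC ≤ query < 2022-09-08 01:41 UTC
3·60 + 7 - 180 = 7 min
7 = 0·1440 + 7; 7 = 0·60 + 7 → 00:07, same day
→ 2022-05-21 00:07 JYY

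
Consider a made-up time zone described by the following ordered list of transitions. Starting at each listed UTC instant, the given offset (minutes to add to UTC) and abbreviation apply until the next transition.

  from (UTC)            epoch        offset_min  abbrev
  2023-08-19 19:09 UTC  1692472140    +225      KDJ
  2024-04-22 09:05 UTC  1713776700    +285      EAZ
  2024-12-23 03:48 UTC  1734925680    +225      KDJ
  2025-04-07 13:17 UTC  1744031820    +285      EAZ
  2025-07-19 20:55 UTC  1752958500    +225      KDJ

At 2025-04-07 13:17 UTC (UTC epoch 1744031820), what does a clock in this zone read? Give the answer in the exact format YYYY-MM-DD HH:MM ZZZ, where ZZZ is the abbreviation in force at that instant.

Query: 2025-04-07 13:17 UTC
Rule 4/5 (EAZ, +04:45): 2025-04-07 13:17 UTC ≤ query < 2025-07-19 20:55 UTC
13·60 + 17 + 285 = 1082 min
1082 = 0·1440 + 1082; 1082 = 18·60 + 2 → 18:02, same day
→ 2025-04-07 18:02 EAZ

2025-04-07 18:02 EAZ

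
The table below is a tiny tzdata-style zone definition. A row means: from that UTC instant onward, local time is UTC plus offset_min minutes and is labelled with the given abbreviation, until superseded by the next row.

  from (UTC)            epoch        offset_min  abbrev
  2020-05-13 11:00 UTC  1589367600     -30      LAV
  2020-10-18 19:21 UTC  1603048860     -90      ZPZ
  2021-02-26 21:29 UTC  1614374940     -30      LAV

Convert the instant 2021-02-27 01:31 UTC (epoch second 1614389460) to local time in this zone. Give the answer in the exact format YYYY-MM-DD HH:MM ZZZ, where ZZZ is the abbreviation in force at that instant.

Query: 2021-02-27 01:31 UTC
Rule 3/3 (LAV, -00:30): 2021-02-26 21:29 UTC ≤ query < +∞
1·60 + 31 - 30 = 61 min
61 = 0·1440 + 61; 61 = 1·60 + 1 → 01:01, same day
→ 2021-02-27 01:01 LAV

2021-02-27 01:01 LAV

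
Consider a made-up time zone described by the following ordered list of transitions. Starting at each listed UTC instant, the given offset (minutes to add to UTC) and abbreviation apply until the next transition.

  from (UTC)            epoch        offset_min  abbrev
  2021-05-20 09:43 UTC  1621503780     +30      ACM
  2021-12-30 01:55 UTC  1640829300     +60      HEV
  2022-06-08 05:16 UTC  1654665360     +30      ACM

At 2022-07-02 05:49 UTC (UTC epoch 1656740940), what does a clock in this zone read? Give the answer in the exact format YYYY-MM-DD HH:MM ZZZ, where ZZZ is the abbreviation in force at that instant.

2022-07-02 06:19 ACM

Query: 2022-07-02 05:49 UTC
Rule 3/3 (ACM, +00:30): 2022-06-08 05:16 UTC ≤ query < +∞
5·60 + 49 + 30 = 379 min
379 = 0·1440 + 379; 379 = 6·60 + 19 → 06:19, same day
→ 2022-07-02 06:19 ACM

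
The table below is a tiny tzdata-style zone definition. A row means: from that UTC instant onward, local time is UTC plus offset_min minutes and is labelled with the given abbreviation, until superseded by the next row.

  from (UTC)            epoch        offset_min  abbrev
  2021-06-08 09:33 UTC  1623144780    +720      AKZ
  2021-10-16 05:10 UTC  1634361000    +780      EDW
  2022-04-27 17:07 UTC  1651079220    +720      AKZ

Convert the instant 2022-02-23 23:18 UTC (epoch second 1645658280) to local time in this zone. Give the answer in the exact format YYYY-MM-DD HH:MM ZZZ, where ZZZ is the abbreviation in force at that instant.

Query: 2022-02-23 23:18 UTC
Rule 2/3 (EDW, +13:00): 2021-10-16 05:10 UTC ≤ query < 2022-04-27 17:07 UTC
23·60 + 18 + 780 = 2178 min
2178 = 1·1440 + 738; 738 = 12·60 + 18 → 12:18, 2022-02-23 + 1 day = 2022-02-24
→ 2022-02-24 12:18 EDW

2022-02-24 12:18 EDW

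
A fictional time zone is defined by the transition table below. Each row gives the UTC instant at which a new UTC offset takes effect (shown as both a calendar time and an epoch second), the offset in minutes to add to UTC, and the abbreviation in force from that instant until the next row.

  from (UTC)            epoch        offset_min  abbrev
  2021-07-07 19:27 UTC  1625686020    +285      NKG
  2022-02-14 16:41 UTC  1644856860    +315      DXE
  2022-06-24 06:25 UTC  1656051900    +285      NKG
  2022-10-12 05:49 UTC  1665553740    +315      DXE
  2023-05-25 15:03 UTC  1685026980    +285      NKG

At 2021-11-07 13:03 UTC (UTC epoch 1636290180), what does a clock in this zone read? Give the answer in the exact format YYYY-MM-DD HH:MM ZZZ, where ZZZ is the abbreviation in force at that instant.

2021-11-07 17:48 NKG

Query: 2021-11-07 13:03 UTC
Rule 1/5 (NKG, +04:45): 2021-07-07 19:27 UTC ≤ query < 2022-02-14 16:41 UTC
13·60 + 3 + 285 = 1068 min
1068 = 0·1440 + 1068; 1068 = 17·60 + 48 → 17:48, same day
→ 2021-11-07 17:48 NKG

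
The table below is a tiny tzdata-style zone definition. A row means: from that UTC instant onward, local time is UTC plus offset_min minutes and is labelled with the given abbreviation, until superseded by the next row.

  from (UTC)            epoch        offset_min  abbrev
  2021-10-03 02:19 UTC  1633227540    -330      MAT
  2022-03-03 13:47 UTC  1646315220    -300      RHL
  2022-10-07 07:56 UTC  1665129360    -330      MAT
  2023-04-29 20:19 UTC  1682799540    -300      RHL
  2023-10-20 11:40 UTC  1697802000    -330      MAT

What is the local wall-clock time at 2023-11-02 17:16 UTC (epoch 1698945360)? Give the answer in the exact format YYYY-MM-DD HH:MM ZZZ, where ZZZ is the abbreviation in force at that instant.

Query: 2023-11-02 17:16 UTC
Rule 5/5 (MAT, -05:30): 2023-10-20 11:40 UTC ≤ query < +∞
17·60 + 16 - 330 = 706 min
706 = 0·1440 + 706; 706 = 11·60 + 46 → 11:46, same day
→ 2023-11-02 11:46 MAT

2023-11-02 11:46 MAT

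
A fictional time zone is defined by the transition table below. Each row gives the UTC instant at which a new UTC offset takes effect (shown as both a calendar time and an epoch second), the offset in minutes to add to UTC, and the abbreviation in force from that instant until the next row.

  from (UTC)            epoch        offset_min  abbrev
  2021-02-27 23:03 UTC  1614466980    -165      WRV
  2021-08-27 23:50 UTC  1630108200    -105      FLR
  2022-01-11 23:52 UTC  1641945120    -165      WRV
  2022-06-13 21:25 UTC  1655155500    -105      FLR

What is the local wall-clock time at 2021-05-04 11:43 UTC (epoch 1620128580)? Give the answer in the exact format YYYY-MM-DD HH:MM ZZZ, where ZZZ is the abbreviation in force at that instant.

2021-05-04 08:58 WRV

Query: 2021-05-04 11:43 UTC
Rule 1/4 (WRV, -02:45): 2021-02-27 23:03 UTC ≤ query < 2021-08-27 23:50 UTC
11·60 + 43 - 165 = 538 min
538 = 0·1440 + 538; 538 = 8·60 + 58 → 08:58, same day
→ 2021-05-04 08:58 WRV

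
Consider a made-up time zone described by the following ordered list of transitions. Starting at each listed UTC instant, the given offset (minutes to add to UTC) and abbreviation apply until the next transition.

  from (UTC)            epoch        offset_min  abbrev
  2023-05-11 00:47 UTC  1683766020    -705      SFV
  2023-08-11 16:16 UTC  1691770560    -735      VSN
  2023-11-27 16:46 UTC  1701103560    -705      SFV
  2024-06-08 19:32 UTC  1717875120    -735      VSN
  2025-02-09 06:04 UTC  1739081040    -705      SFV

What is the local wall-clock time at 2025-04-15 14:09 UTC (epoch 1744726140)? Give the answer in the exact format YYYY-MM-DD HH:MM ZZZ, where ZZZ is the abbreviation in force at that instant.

2025-04-15 02:24 SFV

Query: 2025-04-15 14:09 UTC
Rule 5/5 (SFV, -11:45): 2025-02-09 06:04 UTC ≤ query < +∞
14·60 + 9 - 705 = 144 min
144 = 0·1440 + 144; 144 = 2·60 + 24 → 02:24, same day
→ 2025-04-15 02:24 SFV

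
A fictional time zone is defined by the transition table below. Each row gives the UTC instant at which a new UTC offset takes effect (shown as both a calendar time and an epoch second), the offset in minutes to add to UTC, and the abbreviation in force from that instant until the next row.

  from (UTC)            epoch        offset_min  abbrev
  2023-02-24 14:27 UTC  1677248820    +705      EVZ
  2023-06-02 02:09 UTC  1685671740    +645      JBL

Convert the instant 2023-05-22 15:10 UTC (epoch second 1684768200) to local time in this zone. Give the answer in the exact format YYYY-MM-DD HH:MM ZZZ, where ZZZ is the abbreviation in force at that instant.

Query: 2023-05-22 15:10 UTC
Rule 1/2 (EVZ, +11:45): 2023-02-24 14:27 UTC ≤ query < 2023-06-02 02:09 UTC
15·60 + 10 + 705 = 1615 min
1615 = 1·1440 + 175; 175 = 2·60 + 55 → 02:55, 2023-05-22 + 1 day = 2023-05-23
→ 2023-05-23 02:55 EVZ

2023-05-23 02:55 EVZ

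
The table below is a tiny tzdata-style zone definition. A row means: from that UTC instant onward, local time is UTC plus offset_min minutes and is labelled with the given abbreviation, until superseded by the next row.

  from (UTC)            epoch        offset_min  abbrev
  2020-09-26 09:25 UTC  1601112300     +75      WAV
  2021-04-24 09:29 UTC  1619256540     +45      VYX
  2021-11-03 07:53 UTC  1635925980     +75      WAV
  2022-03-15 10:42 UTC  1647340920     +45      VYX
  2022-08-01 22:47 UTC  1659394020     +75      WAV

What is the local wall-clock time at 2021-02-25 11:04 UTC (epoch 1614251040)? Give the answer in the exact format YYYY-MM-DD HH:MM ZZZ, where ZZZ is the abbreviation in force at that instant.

Query: 2021-02-25 11:04 UTC
Rule 1/5 (WAV, +01:15): 2020-09-26 09:25 UTC ≤ query < 2021-04-24 09:29 UTC
11·60 + 4 + 75 = 739 min
739 = 0·1440 + 739; 739 = 12·60 + 19 → 12:19, same day
→ 2021-02-25 12:19 WAV

2021-02-25 12:19 WAV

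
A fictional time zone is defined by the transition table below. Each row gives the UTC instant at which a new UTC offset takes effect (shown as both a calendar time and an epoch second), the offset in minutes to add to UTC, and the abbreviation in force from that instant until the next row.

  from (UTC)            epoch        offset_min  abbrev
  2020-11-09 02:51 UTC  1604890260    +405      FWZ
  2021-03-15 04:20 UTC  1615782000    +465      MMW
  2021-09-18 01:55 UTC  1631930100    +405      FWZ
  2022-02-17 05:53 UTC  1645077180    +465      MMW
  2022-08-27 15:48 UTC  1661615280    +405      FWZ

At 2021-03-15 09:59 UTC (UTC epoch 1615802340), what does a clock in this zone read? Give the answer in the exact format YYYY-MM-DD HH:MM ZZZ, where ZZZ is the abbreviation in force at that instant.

Query: 2021-03-15 09:59 UTC
Rule 2/5 (MMW, +07:45): 2021-03-15 04:20 UTC ≤ query < 2021-09-18 01:55 UTC
9·60 + 59 + 465 = 1064 min
1064 = 0·1440 + 1064; 1064 = 17·60 + 44 → 17:44, same day
→ 2021-03-15 17:44 MMW

2021-03-15 17:44 MMW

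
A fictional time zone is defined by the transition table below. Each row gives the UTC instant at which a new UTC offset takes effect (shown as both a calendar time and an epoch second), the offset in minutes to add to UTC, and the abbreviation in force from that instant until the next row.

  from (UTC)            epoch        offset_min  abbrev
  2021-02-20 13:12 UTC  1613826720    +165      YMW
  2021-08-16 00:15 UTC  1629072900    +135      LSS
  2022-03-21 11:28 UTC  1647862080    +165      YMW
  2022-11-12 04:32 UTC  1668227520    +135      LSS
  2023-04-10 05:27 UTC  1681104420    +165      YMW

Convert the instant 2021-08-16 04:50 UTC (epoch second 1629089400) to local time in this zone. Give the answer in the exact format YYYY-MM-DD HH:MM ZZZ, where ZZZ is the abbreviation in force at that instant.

2021-08-16 07:05 LSS

Query: 2021-08-16 04:50 UTC
Rule 2/5 (LSS, +02:15): 2021-08-16 00:15 UTC ≤ query < 2022-03-21 11:28 UTC
4·60 + 50 + 135 = 425 min
425 = 0·1440 + 425; 425 = 7·60 + 5 → 07:05, same day
→ 2021-08-16 07:05 LSS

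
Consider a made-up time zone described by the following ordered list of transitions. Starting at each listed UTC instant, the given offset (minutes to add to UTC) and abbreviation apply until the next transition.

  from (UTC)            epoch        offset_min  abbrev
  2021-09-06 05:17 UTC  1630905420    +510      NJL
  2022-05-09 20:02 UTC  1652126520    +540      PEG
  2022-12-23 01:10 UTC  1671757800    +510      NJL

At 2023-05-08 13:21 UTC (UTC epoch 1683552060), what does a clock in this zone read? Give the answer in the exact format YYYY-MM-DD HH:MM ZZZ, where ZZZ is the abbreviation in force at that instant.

Query: 2023-05-08 13:21 UTC
Rule 3/3 (NJL, +08:30): 2022-12-23 01:10 UTC ≤ query < +∞
13·60 + 21 + 510 = 1311 min
1311 = 0·1440 + 1311; 1311 = 21·60 + 51 → 21:51, same day
→ 2023-05-08 21:51 NJL

2023-05-08 21:51 NJL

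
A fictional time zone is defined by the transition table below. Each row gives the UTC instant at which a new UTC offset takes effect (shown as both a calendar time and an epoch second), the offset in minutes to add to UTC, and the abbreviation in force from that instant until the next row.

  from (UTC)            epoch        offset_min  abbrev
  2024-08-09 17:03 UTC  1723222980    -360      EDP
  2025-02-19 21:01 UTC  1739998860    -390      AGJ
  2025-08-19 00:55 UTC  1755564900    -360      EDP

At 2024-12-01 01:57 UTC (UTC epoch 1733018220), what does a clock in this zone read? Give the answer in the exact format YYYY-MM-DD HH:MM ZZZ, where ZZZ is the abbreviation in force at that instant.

2024-11-30 19:57 EDP

Query: 2024-12-01 01:57 UTC
Rule 1/3 (EDP, -06:00): 2024-08-09 17:03 UTC ≤ query < 2025-02-19 21:01 UTC
1·60 + 57 - 360 = -243 min
-243 = -1·1440 + 1197; 1197 = 19·60 + 57 → 19:57, 2024-12-01 - 1 day = 2024-11-30
→ 2024-11-30 19:57 EDP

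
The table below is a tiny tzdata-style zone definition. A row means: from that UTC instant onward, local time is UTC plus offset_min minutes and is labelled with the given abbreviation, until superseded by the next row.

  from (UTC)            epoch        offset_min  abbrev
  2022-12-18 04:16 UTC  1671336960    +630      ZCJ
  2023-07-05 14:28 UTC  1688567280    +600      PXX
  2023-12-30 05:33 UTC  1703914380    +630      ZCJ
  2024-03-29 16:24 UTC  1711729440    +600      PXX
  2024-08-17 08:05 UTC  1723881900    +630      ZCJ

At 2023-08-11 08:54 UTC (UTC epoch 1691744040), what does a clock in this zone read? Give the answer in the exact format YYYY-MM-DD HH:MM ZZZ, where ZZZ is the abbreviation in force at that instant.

2023-08-11 18:54 PXX

Query: 2023-08-11 08:54 UTC
Rule 2/5 (PXX, +10:00): 2023-07-05 14:28 UTC ≤ query < 2023-12-30 05:33 UTC
8·60 + 54 + 600 = 1134 min
1134 = 0·1440 + 1134; 1134 = 18·60 + 54 → 18:54, same day
→ 2023-08-11 18:54 PXX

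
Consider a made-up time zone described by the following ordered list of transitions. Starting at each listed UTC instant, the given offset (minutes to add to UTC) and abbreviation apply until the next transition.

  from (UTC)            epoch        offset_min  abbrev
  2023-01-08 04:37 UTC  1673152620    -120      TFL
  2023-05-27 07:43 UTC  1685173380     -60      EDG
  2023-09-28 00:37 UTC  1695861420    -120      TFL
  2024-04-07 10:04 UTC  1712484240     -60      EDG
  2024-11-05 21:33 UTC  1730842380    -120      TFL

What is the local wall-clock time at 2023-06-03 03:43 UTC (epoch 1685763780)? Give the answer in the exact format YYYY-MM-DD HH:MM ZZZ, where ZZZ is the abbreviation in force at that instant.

Query: 2023-06-03 03:43 UTC
Rule 2/5 (EDG, -01:00): 2023-05-27 07:43 UTC ≤ query < 2023-09-28 00:37 UTC
3·60 + 43 - 60 = 163 min
163 = 0·1440 + 163; 163 = 2·60 + 43 → 02:43, same day
→ 2023-06-03 02:43 EDG

2023-06-03 02:43 EDG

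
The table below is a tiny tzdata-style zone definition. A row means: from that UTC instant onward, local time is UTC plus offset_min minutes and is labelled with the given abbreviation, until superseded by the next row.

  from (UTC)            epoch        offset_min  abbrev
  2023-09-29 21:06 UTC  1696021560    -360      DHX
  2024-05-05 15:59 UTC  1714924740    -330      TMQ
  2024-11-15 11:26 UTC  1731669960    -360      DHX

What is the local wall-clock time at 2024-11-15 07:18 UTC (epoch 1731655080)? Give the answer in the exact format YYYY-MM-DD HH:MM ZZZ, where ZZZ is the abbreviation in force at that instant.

Query: 2024-11-15 07:18 UTC
Rule 2/3 (TMQ, -05:30): 2024-05-05 15:59 UTC ≤ query < 2024-11-15 11:26 UTC
7·60 + 18 - 330 = 108 min
108 = 0·1440 + 108; 108 = 1·60 + 48 → 01:48, same day
→ 2024-11-15 01:48 TMQ

2024-11-15 01:48 TMQ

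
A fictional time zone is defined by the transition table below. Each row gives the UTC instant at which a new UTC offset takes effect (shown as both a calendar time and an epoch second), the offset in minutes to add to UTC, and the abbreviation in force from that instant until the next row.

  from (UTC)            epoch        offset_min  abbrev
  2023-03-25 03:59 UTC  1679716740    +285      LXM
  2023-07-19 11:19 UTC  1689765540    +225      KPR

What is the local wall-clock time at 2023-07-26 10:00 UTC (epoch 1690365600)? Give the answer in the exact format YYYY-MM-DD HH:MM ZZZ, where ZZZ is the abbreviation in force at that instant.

Query: 2023-07-26 10:00 UTC
Rule 2/2 (KPR, +03:45): 2023-07-19 11:19 UTC ≤ query < +∞
10·60 + 0 + 225 = 825 min
825 = 0·1440 + 825; 825 = 13·60 + 45 → 13:45, same day
→ 2023-07-26 13:45 KPR

2023-07-26 13:45 KPR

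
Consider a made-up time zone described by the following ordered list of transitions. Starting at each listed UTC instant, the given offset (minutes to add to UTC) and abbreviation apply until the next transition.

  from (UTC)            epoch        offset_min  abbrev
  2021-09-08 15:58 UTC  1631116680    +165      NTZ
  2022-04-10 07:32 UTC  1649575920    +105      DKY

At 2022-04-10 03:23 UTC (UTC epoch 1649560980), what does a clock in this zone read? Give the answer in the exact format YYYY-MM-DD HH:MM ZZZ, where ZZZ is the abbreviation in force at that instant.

2022-04-10 06:08 NTZ

Query: 2022-04-10 03:23 UTC
Rule 1/2 (NTZ, +02:45): 2021-09-08 15:58 UTC ≤ query < 2022-04-10 07:32 UTC
3·60 + 23 + 165 = 368 min
368 = 0·1440 + 368; 368 = 6·60 + 8 → 06:08, same day
→ 2022-04-10 06:08 NTZ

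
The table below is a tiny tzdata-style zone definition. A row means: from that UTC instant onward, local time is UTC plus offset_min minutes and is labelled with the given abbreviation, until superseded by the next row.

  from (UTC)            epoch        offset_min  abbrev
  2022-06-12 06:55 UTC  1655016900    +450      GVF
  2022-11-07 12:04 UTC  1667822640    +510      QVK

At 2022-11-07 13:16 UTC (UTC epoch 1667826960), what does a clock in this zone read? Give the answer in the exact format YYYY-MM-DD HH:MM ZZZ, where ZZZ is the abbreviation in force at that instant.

Query: 2022-11-07 13:16 UTC
Rule 2/2 (QVK, +08:30): 2022-11-07 12:04 UTC ≤ query < +∞
13·60 + 16 + 510 = 1306 min
1306 = 0·1440 + 1306; 1306 = 21·60 + 46 → 21:46, same day
→ 2022-11-07 21:46 QVK

2022-11-07 21:46 QVK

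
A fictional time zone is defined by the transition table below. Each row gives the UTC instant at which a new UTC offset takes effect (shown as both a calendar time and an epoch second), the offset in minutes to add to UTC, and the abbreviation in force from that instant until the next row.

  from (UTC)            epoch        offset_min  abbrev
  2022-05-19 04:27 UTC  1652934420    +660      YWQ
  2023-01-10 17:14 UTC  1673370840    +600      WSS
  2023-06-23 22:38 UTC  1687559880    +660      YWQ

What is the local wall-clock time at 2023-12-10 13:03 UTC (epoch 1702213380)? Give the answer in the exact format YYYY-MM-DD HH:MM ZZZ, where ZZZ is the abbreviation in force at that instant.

Query: 2023-12-10 13:03 UTC
Rule 3/3 (YWQ, +11:00): 2023-06-23 22:38 UTC ≤ query < +∞
13·60 + 3 + 660 = 1443 min
1443 = 1·1440 + 3; 3 = 0·60 + 3 → 00:03, 2023-12-10 + 1 day = 2023-12-11
→ 2023-12-11 00:03 YWQ

2023-12-11 00:03 YWQ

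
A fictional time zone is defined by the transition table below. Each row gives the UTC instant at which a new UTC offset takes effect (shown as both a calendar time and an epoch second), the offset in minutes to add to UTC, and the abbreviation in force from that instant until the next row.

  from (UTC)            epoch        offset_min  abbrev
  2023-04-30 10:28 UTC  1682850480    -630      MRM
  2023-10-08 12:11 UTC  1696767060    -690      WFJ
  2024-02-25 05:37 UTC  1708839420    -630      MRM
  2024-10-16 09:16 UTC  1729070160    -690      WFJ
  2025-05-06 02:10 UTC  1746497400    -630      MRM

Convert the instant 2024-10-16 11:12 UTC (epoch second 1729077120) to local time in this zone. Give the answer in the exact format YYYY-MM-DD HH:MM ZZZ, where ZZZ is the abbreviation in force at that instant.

2024-10-15 23:42 WFJ

Query: 2024-10-16 11:12 UTC
Rule 4/5 (WFJ, -11:30): 2024-10-16 09:16 UTC ≤ query < 2025-05-06 02:10 UTC
11·60 + 12 - 690 = -18 min
-18 = -1·1440 + 1422; 1422 = 23·60 + 42 → 23:42, 2024-10-16 - 1 day = 2024-10-15
→ 2024-10-15 23:42 WFJ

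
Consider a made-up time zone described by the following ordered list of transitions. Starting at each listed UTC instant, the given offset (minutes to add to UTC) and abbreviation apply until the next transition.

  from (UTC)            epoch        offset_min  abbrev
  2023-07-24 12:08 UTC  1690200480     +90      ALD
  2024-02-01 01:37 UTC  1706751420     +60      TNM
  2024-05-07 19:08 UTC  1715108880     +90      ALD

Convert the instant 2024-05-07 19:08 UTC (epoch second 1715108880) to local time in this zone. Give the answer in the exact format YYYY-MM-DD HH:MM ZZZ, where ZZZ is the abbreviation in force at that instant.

2024-05-07 20:38 ALD

Query: 2024-05-07 19:08 UTC
Rule 3/3 (ALD, +01:30): 2024-05-07 19:08 UTC ≤ query < +∞
19·60 + 8 + 90 = 1238 min
1238 = 0·1440 + 1238; 1238 = 20·60 + 38 → 20:38, same day
→ 2024-05-07 20:38 ALD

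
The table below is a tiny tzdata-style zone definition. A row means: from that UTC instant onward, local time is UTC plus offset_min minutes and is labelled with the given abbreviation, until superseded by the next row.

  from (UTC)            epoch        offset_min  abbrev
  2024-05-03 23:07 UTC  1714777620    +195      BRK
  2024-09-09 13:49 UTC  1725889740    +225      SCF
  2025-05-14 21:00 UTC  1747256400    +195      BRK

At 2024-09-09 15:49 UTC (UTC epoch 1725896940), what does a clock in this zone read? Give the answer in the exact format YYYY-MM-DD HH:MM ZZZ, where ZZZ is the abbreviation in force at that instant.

2024-09-09 19:34 SCF

Query: 2024-09-09 15:49 UTC
Rule 2/3 (SCF, +03:45): 2024-09-09 13:49 UTC ≤ query < 2025-05-14 21:00 UTC
15·60 + 49 + 225 = 1174 min
1174 = 0·1440 + 1174; 1174 = 19·60 + 34 → 19:34, same day
→ 2024-09-09 19:34 SCF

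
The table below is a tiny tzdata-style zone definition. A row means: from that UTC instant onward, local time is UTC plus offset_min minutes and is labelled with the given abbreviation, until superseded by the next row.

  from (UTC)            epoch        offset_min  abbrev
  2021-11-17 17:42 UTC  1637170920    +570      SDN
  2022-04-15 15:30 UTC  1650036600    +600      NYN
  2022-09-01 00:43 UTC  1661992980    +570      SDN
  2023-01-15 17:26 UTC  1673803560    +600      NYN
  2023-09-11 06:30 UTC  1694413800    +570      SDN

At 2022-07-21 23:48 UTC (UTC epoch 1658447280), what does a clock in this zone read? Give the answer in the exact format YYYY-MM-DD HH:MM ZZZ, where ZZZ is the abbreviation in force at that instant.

2022-07-22 09:48 NYN

Query: 2022-07-21 23:48 UTC
Rule 2/5 (NYN, +10:00): 2022-04-15 15:30 UTC ≤ query < 2022-09-01 00:43 UTC
23·60 + 48 + 600 = 2028 min
2028 = 1·1440 + 588; 588 = 9·60 + 48 → 09:48, 2022-07-21 + 1 day = 2022-07-22
→ 2022-07-22 09:48 NYN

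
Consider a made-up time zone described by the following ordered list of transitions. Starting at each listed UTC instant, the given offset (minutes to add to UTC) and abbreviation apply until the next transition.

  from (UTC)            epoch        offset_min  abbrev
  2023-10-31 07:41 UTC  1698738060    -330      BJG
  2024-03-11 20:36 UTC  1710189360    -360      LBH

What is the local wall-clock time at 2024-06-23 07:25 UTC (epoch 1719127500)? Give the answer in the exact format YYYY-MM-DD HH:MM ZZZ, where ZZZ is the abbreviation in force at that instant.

Query: 2024-06-23 07:25 UTC
Rule 2/2 (LBH, -06:00): 2024-03-11 20:36 UTC ≤ query < +∞
7·60 + 25 - 360 = 85 min
85 = 0·1440 + 85; 85 = 1·60 + 25 → 01:25, same day
→ 2024-06-23 01:25 LBH

2024-06-23 01:25 LBH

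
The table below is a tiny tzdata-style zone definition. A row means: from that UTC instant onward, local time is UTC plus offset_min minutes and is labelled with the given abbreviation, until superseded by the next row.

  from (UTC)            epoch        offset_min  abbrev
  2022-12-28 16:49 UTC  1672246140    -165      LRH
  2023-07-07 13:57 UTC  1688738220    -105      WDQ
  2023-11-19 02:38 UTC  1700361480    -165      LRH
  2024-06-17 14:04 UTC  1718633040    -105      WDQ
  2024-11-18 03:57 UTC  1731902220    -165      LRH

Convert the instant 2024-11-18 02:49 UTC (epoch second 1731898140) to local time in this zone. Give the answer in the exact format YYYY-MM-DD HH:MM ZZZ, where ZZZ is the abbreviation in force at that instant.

2024-11-18 01:04 WDQ

Query: 2024-11-18 02:49 UTC
Rule 4/5 (WDQ, -01:45): 2024-06-17 14:04 UTC ≤ query < 2024-11-18 03:57 UTC
2·60 + 49 - 105 = 64 min
64 = 0·1440 + 64; 64 = 1·60 + 4 → 01:04, same day
→ 2024-11-18 01:04 WDQ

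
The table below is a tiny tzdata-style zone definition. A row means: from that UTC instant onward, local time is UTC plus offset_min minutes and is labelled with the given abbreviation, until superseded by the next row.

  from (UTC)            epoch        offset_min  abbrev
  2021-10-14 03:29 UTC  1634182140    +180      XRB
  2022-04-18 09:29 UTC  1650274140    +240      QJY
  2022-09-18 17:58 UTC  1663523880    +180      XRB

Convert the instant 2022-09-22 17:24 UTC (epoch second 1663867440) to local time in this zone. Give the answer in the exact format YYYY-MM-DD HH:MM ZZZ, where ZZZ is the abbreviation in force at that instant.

2022-09-22 20:24 XRB

Query: 2022-09-22 17:24 UTC
Rule 3/3 (XRB, +03:00): 2022-09-18 17:58 UTC ≤ query < +∞
17·60 + 24 + 180 = 1224 min
1224 = 0·1440 + 1224; 1224 = 20·60 + 24 → 20:24, same day
→ 2022-09-22 20:24 XRB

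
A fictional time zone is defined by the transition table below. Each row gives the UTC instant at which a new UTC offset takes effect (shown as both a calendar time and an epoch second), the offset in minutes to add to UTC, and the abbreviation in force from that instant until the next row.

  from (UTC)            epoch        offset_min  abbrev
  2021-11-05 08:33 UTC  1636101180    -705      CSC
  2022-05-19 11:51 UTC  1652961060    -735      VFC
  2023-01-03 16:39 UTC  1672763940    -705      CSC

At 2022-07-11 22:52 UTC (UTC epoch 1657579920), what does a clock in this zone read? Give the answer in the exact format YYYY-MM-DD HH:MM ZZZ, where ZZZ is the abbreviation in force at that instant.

2022-07-11 10:37 VFC

Query: 2022-07-11 22:52 UTC
Rule 2/3 (VFC, -12:15): 2022-05-19 11:51 UTC ≤ query < 2023-01-03 16:39 UTC
22·60 + 52 - 735 = 637 min
637 = 0·1440 + 637; 637 = 10·60 + 37 → 10:37, same day
→ 2022-07-11 10:37 VFC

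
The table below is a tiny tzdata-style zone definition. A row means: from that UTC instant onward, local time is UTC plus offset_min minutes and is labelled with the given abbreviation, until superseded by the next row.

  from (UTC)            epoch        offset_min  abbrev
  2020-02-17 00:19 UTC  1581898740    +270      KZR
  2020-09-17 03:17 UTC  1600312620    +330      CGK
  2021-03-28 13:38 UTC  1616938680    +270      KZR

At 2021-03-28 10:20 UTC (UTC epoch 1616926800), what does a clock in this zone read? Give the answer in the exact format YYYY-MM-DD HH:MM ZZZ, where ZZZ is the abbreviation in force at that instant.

2021-03-28 15:50 CGK

Query: 2021-03-28 10:20 UTC
Rule 2/3 (CGK, +05:30): 2020-09-17 03:17 UTC ≤ query < 2021-03-28 13:38 UTC
10·60 + 20 + 330 = 950 min
950 = 0·1440 + 950; 950 = 15·60 + 50 → 15:50, same day
→ 2021-03-28 15:50 CGK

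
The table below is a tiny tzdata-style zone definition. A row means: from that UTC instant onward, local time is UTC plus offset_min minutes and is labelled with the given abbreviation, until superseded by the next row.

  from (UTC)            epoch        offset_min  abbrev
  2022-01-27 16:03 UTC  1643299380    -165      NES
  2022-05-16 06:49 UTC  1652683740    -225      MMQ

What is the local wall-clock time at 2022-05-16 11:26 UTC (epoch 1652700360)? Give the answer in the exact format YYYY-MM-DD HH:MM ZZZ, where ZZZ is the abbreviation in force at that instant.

Query: 2022-05-16 11:26 UTC
Rule 2/2 (MMQ, -03:45): 2022-05-16 06:49 UTC ≤ query < +∞
11·60 + 26 - 225 = 461 min
461 = 0·1440 + 461; 461 = 7·60 + 41 → 07:41, same day
→ 2022-05-16 07:41 MMQ

2022-05-16 07:41 MMQ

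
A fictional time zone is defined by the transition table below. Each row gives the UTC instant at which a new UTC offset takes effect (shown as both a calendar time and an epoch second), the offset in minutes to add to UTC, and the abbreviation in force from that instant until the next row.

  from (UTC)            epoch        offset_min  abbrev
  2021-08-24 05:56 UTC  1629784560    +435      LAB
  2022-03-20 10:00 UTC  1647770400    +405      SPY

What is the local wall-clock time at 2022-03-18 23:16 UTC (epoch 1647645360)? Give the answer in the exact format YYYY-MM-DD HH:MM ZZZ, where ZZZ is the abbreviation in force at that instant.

Query: 2022-03-18 23:16 UTC
Rule 1/2 (LAB, +07:15): 2021-08-24 05:56 UTC ≤ query < 2022-03-20 10:00 UTC
23·60 + 16 + 435 = 1831 min
1831 = 1·1440 + 391; 391 = 6·60 + 31 → 06:31, 2022-03-18 + 1 day = 2022-03-19
→ 2022-03-19 06:31 LAB

2022-03-19 06:31 LAB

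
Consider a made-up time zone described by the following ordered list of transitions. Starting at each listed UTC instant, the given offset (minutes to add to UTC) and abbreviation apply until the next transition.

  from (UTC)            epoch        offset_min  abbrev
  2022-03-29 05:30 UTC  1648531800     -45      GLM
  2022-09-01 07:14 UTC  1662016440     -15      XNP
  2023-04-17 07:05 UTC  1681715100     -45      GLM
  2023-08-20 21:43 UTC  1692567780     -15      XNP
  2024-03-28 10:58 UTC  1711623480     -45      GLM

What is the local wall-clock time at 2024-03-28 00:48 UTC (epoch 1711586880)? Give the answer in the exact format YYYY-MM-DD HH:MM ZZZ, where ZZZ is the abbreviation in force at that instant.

2024-03-28 00:33 XNP

Query: 2024-03-28 00:48 UTC
Rule 4/5 (XNP, -00:15): 2023-08-20 21:43 UTC ≤ query < 2024-03-28 10:58 UTC
0·60 + 48 - 15 = 33 min
33 = 0·1440 + 33; 33 = 0·60 + 33 → 00:33, same day
→ 2024-03-28 00:33 XNP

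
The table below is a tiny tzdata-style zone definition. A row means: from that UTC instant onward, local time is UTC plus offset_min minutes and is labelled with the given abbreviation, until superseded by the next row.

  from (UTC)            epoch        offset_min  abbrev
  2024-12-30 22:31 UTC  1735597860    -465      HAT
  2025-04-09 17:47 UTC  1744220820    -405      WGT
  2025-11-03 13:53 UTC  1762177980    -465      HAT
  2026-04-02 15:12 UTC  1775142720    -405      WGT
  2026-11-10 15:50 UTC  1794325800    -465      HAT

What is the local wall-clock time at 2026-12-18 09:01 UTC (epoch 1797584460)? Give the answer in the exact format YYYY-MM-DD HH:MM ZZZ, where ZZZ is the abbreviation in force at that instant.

Query: 2026-12-18 09:01 UTC
Rule 5/5 (HAT, -07:45): 2026-11-10 15:50 UTC ≤ query < +∞
9·60 + 1 - 465 = 76 min
76 = 0·1440 + 76; 76 = 1·60 + 16 → 01:16, same day
→ 2026-12-18 01:16 HAT

2026-12-18 01:16 HAT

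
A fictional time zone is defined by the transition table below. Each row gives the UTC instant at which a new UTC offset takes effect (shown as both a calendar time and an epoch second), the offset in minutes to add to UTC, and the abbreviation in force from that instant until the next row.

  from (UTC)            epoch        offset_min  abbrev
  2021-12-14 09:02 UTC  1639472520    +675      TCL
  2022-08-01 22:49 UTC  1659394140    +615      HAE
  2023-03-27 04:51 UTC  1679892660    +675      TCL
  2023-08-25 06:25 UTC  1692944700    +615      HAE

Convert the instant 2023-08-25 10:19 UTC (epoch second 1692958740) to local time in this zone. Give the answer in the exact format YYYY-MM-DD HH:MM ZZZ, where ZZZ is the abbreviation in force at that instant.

Query: 2023-08-25 10:19 UTC
Rule 4/4 (HAE, +10:15): 2023-08-25 06:25 UTC ≤ query < +∞
10·60 + 19 + 615 = 1234 min
1234 = 0·1440 + 1234; 1234 = 20·60 + 34 → 20:34, same day
→ 2023-08-25 20:34 HAE

2023-08-25 20:34 HAE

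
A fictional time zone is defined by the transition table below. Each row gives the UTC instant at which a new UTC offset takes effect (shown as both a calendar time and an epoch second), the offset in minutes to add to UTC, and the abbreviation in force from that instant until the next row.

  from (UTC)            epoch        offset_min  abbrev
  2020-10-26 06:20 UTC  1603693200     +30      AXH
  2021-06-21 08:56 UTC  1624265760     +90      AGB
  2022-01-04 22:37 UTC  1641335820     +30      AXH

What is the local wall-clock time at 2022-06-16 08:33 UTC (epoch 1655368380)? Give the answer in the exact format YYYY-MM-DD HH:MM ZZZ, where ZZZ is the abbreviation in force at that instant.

Query: 2022-06-16 08:33 UTC
Rule 3/3 (AXH, +00:30): 2022-01-04 22:37 UTC ≤ query < +∞
8·60 + 33 + 30 = 543 min
543 = 0·1440 + 543; 543 = 9·60 + 3 → 09:03, same day
→ 2022-06-16 09:03 AXH

2022-06-16 09:03 AXH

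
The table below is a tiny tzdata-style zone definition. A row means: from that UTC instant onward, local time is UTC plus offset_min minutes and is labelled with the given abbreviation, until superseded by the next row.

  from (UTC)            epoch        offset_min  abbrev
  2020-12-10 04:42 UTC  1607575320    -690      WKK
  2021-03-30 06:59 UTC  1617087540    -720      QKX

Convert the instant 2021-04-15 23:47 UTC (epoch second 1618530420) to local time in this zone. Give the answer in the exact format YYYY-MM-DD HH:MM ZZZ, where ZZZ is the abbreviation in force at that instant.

Query: 2021-04-15 23:47 UTC
Rule 2/2 (QKX, -12:00): 2021-03-30 06:59 UTC ≤ query < +∞
23·60 + 47 - 720 = 707 min
707 = 0·1440 + 707; 707 = 11·60 + 47 → 11:47, same day
→ 2021-04-15 11:47 QKX

2021-04-15 11:47 QKX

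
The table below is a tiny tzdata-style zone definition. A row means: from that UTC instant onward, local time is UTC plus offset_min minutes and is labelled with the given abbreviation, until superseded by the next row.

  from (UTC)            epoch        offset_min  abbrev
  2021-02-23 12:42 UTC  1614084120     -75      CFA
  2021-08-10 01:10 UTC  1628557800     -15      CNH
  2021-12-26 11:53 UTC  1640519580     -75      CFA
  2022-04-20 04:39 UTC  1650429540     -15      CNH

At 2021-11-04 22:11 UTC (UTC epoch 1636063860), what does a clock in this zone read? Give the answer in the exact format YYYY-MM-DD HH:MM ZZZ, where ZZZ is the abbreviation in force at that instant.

2021-11-04 21:56 CNH

Query: 2021-11-04 22:11 UTC
Rule 2/4 (CNH, -00:15): 2021-08-10 01:10 UTC ≤ query < 2021-12-26 11:53 UTC
22·60 + 11 - 15 = 1316 min
1316 = 0·1440 + 1316; 1316 = 21·60 + 56 → 21:56, same day
→ 2021-11-04 21:56 CNH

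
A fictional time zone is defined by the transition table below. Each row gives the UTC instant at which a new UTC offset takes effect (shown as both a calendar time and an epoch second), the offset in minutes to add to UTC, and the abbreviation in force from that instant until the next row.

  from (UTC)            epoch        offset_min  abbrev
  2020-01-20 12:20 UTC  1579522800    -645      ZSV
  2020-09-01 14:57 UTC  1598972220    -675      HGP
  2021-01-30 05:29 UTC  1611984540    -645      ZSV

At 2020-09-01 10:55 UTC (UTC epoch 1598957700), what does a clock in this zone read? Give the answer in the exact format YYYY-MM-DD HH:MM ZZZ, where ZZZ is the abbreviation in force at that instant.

2020-09-01 00:10 ZSV

Query: 2020-09-01 10:55 UTC
Rule 1/3 (ZSV, -10:45): 2020-01-20 12:20 UTC ≤ query < 2020-09-01 14:57 UTC
10·60 + 55 - 645 = 10 min
10 = 0·1440 + 10; 10 = 0·60 + 10 → 00:10, same day
→ 2020-09-01 00:10 ZSV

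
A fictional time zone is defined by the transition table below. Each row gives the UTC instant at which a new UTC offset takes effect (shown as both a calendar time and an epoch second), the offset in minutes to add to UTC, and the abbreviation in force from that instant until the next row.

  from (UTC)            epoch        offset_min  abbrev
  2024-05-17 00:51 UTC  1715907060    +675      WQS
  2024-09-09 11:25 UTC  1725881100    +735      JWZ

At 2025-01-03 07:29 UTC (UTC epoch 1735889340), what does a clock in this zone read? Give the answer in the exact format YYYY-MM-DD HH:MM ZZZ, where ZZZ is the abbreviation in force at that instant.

2025-01-03 19:44 JWZ

Query: 2025-01-03 07:29 UTC
Rule 2/2 (JWZ, +12:15): 2024-09-09 11:25 UTC ≤ query < +∞
7·60 + 29 + 735 = 1184 min
1184 = 0·1440 + 1184; 1184 = 19·60 + 44 → 19:44, same day
→ 2025-01-03 19:44 JWZ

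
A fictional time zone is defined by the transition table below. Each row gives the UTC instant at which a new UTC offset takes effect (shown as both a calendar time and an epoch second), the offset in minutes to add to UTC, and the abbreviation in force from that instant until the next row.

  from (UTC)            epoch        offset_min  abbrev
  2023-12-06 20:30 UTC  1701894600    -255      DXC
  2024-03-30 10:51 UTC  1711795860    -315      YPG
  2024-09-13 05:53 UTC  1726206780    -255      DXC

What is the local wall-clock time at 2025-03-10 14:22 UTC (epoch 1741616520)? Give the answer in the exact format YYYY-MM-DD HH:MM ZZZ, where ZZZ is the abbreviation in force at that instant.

2025-03-10 10:07 DXC

Query: 2025-03-10 14:22 UTC
Rule 3/3 (DXC, -04:15): 2024-09-13 05:53 UTC ≤ query < +∞
14·60 + 22 - 255 = 607 min
607 = 0·1440 + 607; 607 = 10·60 + 7 → 10:07, same day
→ 2025-03-10 10:07 DXC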